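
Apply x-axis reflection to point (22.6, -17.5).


Reflection over x-axis: (x,y) -> (x,-y)
(22.6, -17.5) -> (22.6, 17.5)

(22.6, 17.5)


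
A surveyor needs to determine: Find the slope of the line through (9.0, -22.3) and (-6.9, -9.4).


slope = (y2-y1)/(x2-x1) = ((-9.4)-(-22.3))/((-6.9)-9) = 12.9/(-15.9) = -0.8113

-0.8113


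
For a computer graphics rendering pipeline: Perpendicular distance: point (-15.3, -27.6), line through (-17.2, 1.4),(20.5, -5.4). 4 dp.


|cross product| = 1080.38
|line direction| = sqrt(1467.53) = 38.3084
Distance = 1080.38/sqrt(1467.53) = 28.2022

28.2022


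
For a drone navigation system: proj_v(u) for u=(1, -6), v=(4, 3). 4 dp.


u.v = -14, |v| = sqrt(25) = 5
Scalar projection = u.v / |v| = -14 / sqrt(25) = -2.8

-2.8


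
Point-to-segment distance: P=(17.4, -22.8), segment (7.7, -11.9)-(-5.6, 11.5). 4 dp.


Project P onto AB: t = 0 (clamped to [0,1])
Closest point on segment: (7.7, -11.9)
Distance: 14.5911

14.5911


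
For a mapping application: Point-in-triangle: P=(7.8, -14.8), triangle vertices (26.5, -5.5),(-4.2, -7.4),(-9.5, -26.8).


Cross products: AB x AP = 249.98, BC x BP = 272.02, CA x CP = 63.51
All same sign? yes

Yes, inside


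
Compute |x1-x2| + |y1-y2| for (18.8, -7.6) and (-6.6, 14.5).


|18.8-(-6.6)| + |(-7.6)-14.5| = 25.4 + 22.1 = 47.5

47.5


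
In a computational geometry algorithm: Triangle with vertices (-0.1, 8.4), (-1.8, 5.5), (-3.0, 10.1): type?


Side lengths squared: AB^2=11.3, BC^2=22.6, CA^2=11.3
Sorted: [11.3, 11.3, 22.6]
By sides: Isosceles, By angles: Right

Isosceles, Right


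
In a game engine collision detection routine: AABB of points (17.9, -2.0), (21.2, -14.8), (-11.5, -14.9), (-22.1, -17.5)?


x range: [-22.1, 21.2]
y range: [-17.5, -2]
Bounding box: (-22.1,-17.5) to (21.2,-2)

(-22.1,-17.5) to (21.2,-2)


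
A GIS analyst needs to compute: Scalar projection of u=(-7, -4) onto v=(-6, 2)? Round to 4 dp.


u.v = 34, |v| = sqrt(40) = 6.3246
Scalar projection = u.v / |v| = 34 / sqrt(40) = 5.3759

5.3759


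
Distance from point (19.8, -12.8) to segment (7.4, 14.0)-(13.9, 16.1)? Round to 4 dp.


Project P onto AB: t = 0.5212 (clamped to [0,1])
Closest point on segment: (10.7879, 15.0946)
Distance: 29.3142

29.3142


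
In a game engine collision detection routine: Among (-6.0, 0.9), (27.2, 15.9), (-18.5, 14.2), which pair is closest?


d(P0,P1) = 36.4313, d(P0,P2) = 18.2521, d(P1,P2) = 45.7316
Closest: P0 and P2

Closest pair: (-6.0, 0.9) and (-18.5, 14.2), distance = 18.2521


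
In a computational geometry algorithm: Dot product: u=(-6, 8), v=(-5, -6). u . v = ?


u . v = u_x*v_x + u_y*v_y = (-6)*(-5) + 8*(-6)
= 30 + (-48) = -18

-18


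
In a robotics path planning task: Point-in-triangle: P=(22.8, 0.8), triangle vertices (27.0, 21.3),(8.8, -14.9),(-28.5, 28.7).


Cross products: AB x AP = 221.06, BC x BP = -1196.01, CA x CP = -1168.83
All same sign? no

No, outside


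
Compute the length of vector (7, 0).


|u| = sqrt(7^2 + 0^2) = sqrt(49) = 7

7


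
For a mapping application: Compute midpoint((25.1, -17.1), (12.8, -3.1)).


M = ((25.1+12.8)/2, ((-17.1)+(-3.1))/2)
= (18.95, -10.1)

(18.95, -10.1)


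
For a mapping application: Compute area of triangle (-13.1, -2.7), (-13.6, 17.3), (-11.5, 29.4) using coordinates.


Area = |x_A(y_B-y_C) + x_B(y_C-y_A) + x_C(y_A-y_B)|/2
= |158.51 + (-436.56) + 230|/2
= 48.05/2 = 24.025

24.025


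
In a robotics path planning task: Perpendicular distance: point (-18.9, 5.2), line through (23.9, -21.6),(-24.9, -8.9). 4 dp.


|cross product| = 764.28
|line direction| = sqrt(2542.73) = 50.4255
Distance = 764.28/sqrt(2542.73) = 15.1566

15.1566


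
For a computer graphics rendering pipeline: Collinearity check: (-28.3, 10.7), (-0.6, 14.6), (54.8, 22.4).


Cross product: ((-0.6)-(-28.3))*(22.4-10.7) - (14.6-10.7)*(54.8-(-28.3))
= 0

Yes, collinear


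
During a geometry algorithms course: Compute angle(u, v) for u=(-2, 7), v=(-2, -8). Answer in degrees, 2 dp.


u.v = -52, |u| = sqrt(53) = 7.2801, |v| = sqrt(68) = 8.2462
cos(theta) = u.v/(|u||v|) = -52/sqrt(3604) = -0.866186
theta = acos(-0.866186) = 150.02 degrees

150.02 degrees


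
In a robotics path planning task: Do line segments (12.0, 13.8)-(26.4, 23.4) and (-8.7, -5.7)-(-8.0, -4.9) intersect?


Cross products: d1=-2.91, d2=-7.71, d3=-82.08, d4=-77.28
d1*d2 < 0 and d3*d4 < 0? no

No, they don't intersect


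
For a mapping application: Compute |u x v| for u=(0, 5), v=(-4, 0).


|u x v| = |0*0 - 5*(-4)|
= |0 - (-20)| = 20

20


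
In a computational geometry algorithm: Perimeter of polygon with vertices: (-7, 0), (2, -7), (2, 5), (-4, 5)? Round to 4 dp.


Sides: (-7, 0)->(2, -7): sqrt(130) = 11.401754, (2, -7)->(2, 5): sqrt(144) = 12, (2, 5)->(-4, 5): sqrt(36) = 6, (-4, 5)->(-7, 0): sqrt(34) = 5.830952
Sum = 35.232706
Perimeter = 35.2327

35.2327


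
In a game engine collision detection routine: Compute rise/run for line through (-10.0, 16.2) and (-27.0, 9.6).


slope = (y2-y1)/(x2-x1) = (9.6-16.2)/((-27)-(-10)) = (-6.6)/(-17) = 0.3882

0.3882


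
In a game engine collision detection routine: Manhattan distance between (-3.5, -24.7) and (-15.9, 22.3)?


|(-3.5)-(-15.9)| + |(-24.7)-22.3| = 12.4 + 47 = 59.4

59.4


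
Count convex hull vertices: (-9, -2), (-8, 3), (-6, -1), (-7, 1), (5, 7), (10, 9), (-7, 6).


Convex hull vertices (CCW): (-9, -2), (-6, -1), (10, 9), (-7, 6), (-8, 3)
Count = 5

5


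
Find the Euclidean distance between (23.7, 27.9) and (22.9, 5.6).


dx=-0.8, dy=-22.3
d^2 = (-0.8)^2 + (-22.3)^2 = 497.93
d = sqrt(497.93) = 22.3143

22.3143


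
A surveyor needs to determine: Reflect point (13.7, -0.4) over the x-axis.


Reflection over x-axis: (x,y) -> (x,-y)
(13.7, -0.4) -> (13.7, 0.4)

(13.7, 0.4)


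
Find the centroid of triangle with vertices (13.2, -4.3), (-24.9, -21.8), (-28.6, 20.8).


Centroid = ((x_A+x_B+x_C)/3, (y_A+y_B+y_C)/3)
= ((13.2+(-24.9)+(-28.6))/3, ((-4.3)+(-21.8)+20.8)/3)
= (-13.4333, -1.7667)

(-13.4333, -1.7667)


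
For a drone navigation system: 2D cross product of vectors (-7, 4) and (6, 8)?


u x v = u_x*v_y - u_y*v_x = (-7)*8 - 4*6
= (-56) - 24 = -80

-80


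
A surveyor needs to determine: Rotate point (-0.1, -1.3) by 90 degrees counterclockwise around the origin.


90° CCW: (x,y) -> (-y, x)
(-0.1,-1.3) -> (1.3, -0.1)

(1.3, -0.1)


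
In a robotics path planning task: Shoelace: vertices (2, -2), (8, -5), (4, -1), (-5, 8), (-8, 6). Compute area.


Shoelace sum: (2*(-5) - 8*(-2)) + (8*(-1) - 4*(-5)) + (4*8 - (-5)*(-1)) + ((-5)*6 - (-8)*8) + ((-8)*(-2) - 2*6)
= 83
Area = |83|/2 = 41.5

41.5


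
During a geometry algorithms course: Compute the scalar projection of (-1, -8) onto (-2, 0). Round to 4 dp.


u.v = 2, |v| = sqrt(4) = 2
Scalar projection = u.v / |v| = 2 / sqrt(4) = 1

1


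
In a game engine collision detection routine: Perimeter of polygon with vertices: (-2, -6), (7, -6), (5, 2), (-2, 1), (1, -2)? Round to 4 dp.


Sides: (-2, -6)->(7, -6): sqrt(81) = 9, (7, -6)->(5, 2): sqrt(68) = 8.246211, (5, 2)->(-2, 1): sqrt(50) = 7.071068, (-2, 1)->(1, -2): sqrt(18) = 4.242641, (1, -2)->(-2, -6): sqrt(25) = 5
Sum = 33.55992
Perimeter = 33.5599

33.5599


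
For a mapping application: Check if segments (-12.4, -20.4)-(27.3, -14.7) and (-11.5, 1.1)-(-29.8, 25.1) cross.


Cross products: d1=415.05, d2=-642.06, d3=848.42, d4=1905.53
d1*d2 < 0 and d3*d4 < 0? no

No, they don't intersect


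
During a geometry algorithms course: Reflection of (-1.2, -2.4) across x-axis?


Reflection over x-axis: (x,y) -> (x,-y)
(-1.2, -2.4) -> (-1.2, 2.4)

(-1.2, 2.4)


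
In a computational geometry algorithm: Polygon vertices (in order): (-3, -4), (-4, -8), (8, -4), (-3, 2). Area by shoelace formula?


Shoelace sum: ((-3)*(-8) - (-4)*(-4)) + ((-4)*(-4) - 8*(-8)) + (8*2 - (-3)*(-4)) + ((-3)*(-4) - (-3)*2)
= 110
Area = |110|/2 = 55

55


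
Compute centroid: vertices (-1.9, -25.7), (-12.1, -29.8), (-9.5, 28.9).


Centroid = ((x_A+x_B+x_C)/3, (y_A+y_B+y_C)/3)
= (((-1.9)+(-12.1)+(-9.5))/3, ((-25.7)+(-29.8)+28.9)/3)
= (-7.8333, -8.8667)

(-7.8333, -8.8667)


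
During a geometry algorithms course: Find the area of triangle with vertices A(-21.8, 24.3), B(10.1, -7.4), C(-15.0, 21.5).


Area = |x_A(y_B-y_C) + x_B(y_C-y_A) + x_C(y_A-y_B)|/2
= |630.02 + (-28.28) + (-475.5)|/2
= 126.24/2 = 63.12

63.12


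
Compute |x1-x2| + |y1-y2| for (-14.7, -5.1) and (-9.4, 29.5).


|(-14.7)-(-9.4)| + |(-5.1)-29.5| = 5.3 + 34.6 = 39.9

39.9


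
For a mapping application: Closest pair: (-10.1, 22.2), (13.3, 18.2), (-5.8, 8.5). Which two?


d(P0,P1) = 23.7394, d(P0,P2) = 14.359, d(P1,P2) = 21.422
Closest: P0 and P2

Closest pair: (-10.1, 22.2) and (-5.8, 8.5), distance = 14.359


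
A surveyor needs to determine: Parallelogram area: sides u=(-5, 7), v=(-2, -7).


|u x v| = |(-5)*(-7) - 7*(-2)|
= |35 - (-14)| = 49

49


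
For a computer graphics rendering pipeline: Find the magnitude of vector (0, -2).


|u| = sqrt(0^2 + (-2)^2) = sqrt(4) = 2

2


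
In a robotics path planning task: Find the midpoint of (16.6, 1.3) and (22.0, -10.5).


M = ((16.6+22)/2, (1.3+(-10.5))/2)
= (19.3, -4.6)

(19.3, -4.6)


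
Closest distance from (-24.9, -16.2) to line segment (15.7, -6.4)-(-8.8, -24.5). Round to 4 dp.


Project P onto AB: t = 1 (clamped to [0,1])
Closest point on segment: (-8.8, -24.5)
Distance: 18.1135

18.1135


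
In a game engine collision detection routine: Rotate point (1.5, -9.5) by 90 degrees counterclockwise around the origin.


90° CCW: (x,y) -> (-y, x)
(1.5,-9.5) -> (9.5, 1.5)

(9.5, 1.5)


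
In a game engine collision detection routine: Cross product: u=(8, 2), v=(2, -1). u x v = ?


u x v = u_x*v_y - u_y*v_x = 8*(-1) - 2*2
= (-8) - 4 = -12

-12


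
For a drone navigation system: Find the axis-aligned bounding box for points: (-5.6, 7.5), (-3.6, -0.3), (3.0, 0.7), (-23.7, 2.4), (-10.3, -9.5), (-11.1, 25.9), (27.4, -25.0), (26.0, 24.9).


x range: [-23.7, 27.4]
y range: [-25, 25.9]
Bounding box: (-23.7,-25) to (27.4,25.9)

(-23.7,-25) to (27.4,25.9)


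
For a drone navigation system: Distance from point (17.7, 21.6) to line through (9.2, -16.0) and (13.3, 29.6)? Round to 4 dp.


|cross product| = 233.44
|line direction| = sqrt(2096.17) = 45.7839
Distance = 233.44/sqrt(2096.17) = 5.0987

5.0987


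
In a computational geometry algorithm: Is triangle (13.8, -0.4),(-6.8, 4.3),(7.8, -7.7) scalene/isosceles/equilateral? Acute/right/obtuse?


Side lengths squared: AB^2=446.45, BC^2=357.16, CA^2=89.29
Sorted: [89.29, 357.16, 446.45]
By sides: Scalene, By angles: Right

Scalene, Right


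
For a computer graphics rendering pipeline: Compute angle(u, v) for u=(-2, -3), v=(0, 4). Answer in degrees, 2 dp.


u.v = -12, |u| = sqrt(13) = 3.6056, |v| = sqrt(16) = 4
cos(theta) = u.v/(|u||v|) = -12/sqrt(208) = -0.83205
theta = acos(-0.83205) = 146.31 degrees

146.31 degrees


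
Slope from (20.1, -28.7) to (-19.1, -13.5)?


slope = (y2-y1)/(x2-x1) = ((-13.5)-(-28.7))/((-19.1)-20.1) = 15.2/(-39.2) = -0.3878

-0.3878


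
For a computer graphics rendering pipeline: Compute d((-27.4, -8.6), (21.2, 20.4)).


dx=48.6, dy=29
d^2 = 48.6^2 + 29^2 = 3202.96
d = sqrt(3202.96) = 56.5947

56.5947


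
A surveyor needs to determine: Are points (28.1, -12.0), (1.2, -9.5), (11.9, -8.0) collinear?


Cross product: (1.2-28.1)*((-8)-(-12)) - ((-9.5)-(-12))*(11.9-28.1)
= -67.1

No, not collinear


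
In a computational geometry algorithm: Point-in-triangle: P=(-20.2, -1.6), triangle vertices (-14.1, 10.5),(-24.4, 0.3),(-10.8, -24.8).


Cross products: AB x AP = 62.41, BC x BP = 79.58, CA x CP = 255.26
All same sign? yes

Yes, inside


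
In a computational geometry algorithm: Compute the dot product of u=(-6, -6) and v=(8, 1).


u . v = u_x*v_x + u_y*v_y = (-6)*8 + (-6)*1
= (-48) + (-6) = -54

-54


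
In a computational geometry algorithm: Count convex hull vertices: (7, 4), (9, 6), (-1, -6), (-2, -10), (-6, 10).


Convex hull vertices (CCW): (-6, 10), (-2, -10), (9, 6)
Count = 3

3


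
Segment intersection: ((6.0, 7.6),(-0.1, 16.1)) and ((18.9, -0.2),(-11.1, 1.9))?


Cross products: d1=-206.91, d2=-449.1, d3=-62.07, d4=180.12
d1*d2 < 0 and d3*d4 < 0? no

No, they don't intersect


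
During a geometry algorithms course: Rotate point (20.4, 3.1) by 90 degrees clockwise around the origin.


90° CW: (x,y) -> (y, -x)
(20.4,3.1) -> (3.1, -20.4)

(3.1, -20.4)


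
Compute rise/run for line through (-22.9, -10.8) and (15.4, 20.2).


slope = (y2-y1)/(x2-x1) = (20.2-(-10.8))/(15.4-(-22.9)) = 31/38.3 = 0.8094

0.8094


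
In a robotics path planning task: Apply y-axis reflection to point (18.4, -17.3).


Reflection over y-axis: (x,y) -> (-x,y)
(18.4, -17.3) -> (-18.4, -17.3)

(-18.4, -17.3)


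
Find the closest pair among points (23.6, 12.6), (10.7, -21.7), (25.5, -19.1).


d(P0,P1) = 36.6456, d(P0,P2) = 31.7569, d(P1,P2) = 15.0266
Closest: P1 and P2

Closest pair: (10.7, -21.7) and (25.5, -19.1), distance = 15.0266


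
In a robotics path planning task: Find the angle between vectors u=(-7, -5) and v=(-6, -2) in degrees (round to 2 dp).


u.v = 52, |u| = sqrt(74) = 8.6023, |v| = sqrt(40) = 6.3246
cos(theta) = u.v/(|u||v|) = 52/sqrt(2960) = 0.955779
theta = acos(0.955779) = 17.1 degrees

17.1 degrees


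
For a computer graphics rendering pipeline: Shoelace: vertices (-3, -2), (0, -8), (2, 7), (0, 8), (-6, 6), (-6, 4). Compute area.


Shoelace sum: ((-3)*(-8) - 0*(-2)) + (0*7 - 2*(-8)) + (2*8 - 0*7) + (0*6 - (-6)*8) + ((-6)*4 - (-6)*6) + ((-6)*(-2) - (-3)*4)
= 140
Area = |140|/2 = 70

70


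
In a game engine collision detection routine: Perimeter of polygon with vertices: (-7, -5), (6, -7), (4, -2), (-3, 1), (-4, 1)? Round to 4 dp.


Sides: (-7, -5)->(6, -7): sqrt(173) = 13.152946, (6, -7)->(4, -2): sqrt(29) = 5.385165, (4, -2)->(-3, 1): sqrt(58) = 7.615773, (-3, 1)->(-4, 1): sqrt(1) = 1, (-4, 1)->(-7, -5): sqrt(45) = 6.708204
Sum = 33.862088
Perimeter = 33.8621

33.8621


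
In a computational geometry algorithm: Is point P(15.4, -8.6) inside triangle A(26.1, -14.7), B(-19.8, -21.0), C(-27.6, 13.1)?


Cross products: AB x AP = -347.4, BC x BP = -1297.04, CA x CP = 30.11
All same sign? no

No, outside


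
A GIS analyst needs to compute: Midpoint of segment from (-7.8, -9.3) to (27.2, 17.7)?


M = (((-7.8)+27.2)/2, ((-9.3)+17.7)/2)
= (9.7, 4.2)

(9.7, 4.2)


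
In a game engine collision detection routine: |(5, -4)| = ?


|u| = sqrt(5^2 + (-4)^2) = sqrt(41) = 6.4031

6.4031


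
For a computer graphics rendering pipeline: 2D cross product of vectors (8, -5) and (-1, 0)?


u x v = u_x*v_y - u_y*v_x = 8*0 - (-5)*(-1)
= 0 - 5 = -5

-5


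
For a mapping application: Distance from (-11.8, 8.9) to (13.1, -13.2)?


dx=24.9, dy=-22.1
d^2 = 24.9^2 + (-22.1)^2 = 1108.42
d = sqrt(1108.42) = 33.2929

33.2929


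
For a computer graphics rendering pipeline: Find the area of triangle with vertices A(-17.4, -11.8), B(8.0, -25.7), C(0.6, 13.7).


Area = |x_A(y_B-y_C) + x_B(y_C-y_A) + x_C(y_A-y_B)|/2
= |685.56 + 204 + 8.34|/2
= 897.9/2 = 448.95

448.95


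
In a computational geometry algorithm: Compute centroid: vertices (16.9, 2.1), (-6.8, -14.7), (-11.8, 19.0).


Centroid = ((x_A+x_B+x_C)/3, (y_A+y_B+y_C)/3)
= ((16.9+(-6.8)+(-11.8))/3, (2.1+(-14.7)+19)/3)
= (-0.5667, 2.1333)

(-0.5667, 2.1333)


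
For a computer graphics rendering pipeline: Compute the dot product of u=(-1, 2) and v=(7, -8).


u . v = u_x*v_x + u_y*v_y = (-1)*7 + 2*(-8)
= (-7) + (-16) = -23

-23


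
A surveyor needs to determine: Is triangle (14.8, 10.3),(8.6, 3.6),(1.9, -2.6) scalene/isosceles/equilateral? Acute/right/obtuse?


Side lengths squared: AB^2=83.33, BC^2=83.33, CA^2=332.82
Sorted: [83.33, 83.33, 332.82]
By sides: Isosceles, By angles: Obtuse

Isosceles, Obtuse


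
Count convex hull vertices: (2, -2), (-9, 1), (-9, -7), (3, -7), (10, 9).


Convex hull vertices (CCW): (-9, -7), (3, -7), (10, 9), (-9, 1)
Count = 4

4


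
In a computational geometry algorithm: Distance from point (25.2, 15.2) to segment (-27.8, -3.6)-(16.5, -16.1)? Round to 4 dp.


Project P onto AB: t = 0.9972 (clamped to [0,1])
Closest point on segment: (16.3779, -16.0655)
Distance: 32.4864

32.4864


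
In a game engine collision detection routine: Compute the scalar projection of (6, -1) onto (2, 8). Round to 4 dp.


u.v = 4, |v| = sqrt(68) = 8.2462
Scalar projection = u.v / |v| = 4 / sqrt(68) = 0.4851

0.4851


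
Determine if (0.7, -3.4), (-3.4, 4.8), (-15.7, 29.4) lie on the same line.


Cross product: ((-3.4)-0.7)*(29.4-(-3.4)) - (4.8-(-3.4))*((-15.7)-0.7)
= 0

Yes, collinear


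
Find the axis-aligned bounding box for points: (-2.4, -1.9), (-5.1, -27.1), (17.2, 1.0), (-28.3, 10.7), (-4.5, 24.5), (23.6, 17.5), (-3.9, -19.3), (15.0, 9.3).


x range: [-28.3, 23.6]
y range: [-27.1, 24.5]
Bounding box: (-28.3,-27.1) to (23.6,24.5)

(-28.3,-27.1) to (23.6,24.5)


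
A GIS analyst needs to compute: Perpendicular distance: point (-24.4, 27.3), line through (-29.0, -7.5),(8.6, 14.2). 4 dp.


|cross product| = 1208.66
|line direction| = sqrt(1884.65) = 43.4126
Distance = 1208.66/sqrt(1884.65) = 27.8413

27.8413


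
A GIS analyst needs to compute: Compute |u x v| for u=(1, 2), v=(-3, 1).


|u x v| = |1*1 - 2*(-3)|
= |1 - (-6)| = 7

7


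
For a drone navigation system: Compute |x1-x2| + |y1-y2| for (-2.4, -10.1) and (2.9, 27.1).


|(-2.4)-2.9| + |(-10.1)-27.1| = 5.3 + 37.2 = 42.5

42.5


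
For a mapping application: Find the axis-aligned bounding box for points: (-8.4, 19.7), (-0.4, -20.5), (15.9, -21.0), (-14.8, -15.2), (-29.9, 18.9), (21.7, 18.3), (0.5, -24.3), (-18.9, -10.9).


x range: [-29.9, 21.7]
y range: [-24.3, 19.7]
Bounding box: (-29.9,-24.3) to (21.7,19.7)

(-29.9,-24.3) to (21.7,19.7)


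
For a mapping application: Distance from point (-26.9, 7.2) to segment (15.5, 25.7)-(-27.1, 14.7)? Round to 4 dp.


Project P onto AB: t = 1 (clamped to [0,1])
Closest point on segment: (-27.1, 14.7)
Distance: 7.5027

7.5027


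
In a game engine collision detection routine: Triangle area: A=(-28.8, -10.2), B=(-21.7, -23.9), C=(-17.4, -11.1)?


Area = |x_A(y_B-y_C) + x_B(y_C-y_A) + x_C(y_A-y_B)|/2
= |368.64 + 19.53 + (-238.38)|/2
= 149.79/2 = 74.895

74.895


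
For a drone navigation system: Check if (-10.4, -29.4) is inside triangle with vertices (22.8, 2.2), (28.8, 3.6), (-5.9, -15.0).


Cross products: AB x AP = -143.12, BC x BP = 415.98, CA x CP = -335.88
All same sign? no

No, outside


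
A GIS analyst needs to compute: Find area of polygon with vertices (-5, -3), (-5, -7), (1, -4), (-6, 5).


Shoelace sum: ((-5)*(-7) - (-5)*(-3)) + ((-5)*(-4) - 1*(-7)) + (1*5 - (-6)*(-4)) + ((-6)*(-3) - (-5)*5)
= 71
Area = |71|/2 = 35.5

35.5


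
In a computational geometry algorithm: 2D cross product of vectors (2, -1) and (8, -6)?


u x v = u_x*v_y - u_y*v_x = 2*(-6) - (-1)*8
= (-12) - (-8) = -4

-4


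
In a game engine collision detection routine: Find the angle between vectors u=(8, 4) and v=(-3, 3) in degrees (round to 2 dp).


u.v = -12, |u| = sqrt(80) = 8.9443, |v| = sqrt(18) = 4.2426
cos(theta) = u.v/(|u||v|) = -12/sqrt(1440) = -0.316228
theta = acos(-0.316228) = 108.43 degrees

108.43 degrees


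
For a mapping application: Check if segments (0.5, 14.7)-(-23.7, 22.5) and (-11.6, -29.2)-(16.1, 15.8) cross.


Cross products: d1=671.53, d2=1976.59, d3=1156.76, d4=-148.3
d1*d2 < 0 and d3*d4 < 0? no

No, they don't intersect


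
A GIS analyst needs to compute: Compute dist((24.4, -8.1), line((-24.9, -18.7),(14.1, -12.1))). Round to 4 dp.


|cross product| = 88.02
|line direction| = sqrt(1564.56) = 39.5545
Distance = 88.02/sqrt(1564.56) = 2.2253

2.2253


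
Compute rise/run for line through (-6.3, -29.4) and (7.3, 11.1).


slope = (y2-y1)/(x2-x1) = (11.1-(-29.4))/(7.3-(-6.3)) = 40.5/13.6 = 2.9779

2.9779


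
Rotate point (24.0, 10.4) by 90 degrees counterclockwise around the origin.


90° CCW: (x,y) -> (-y, x)
(24,10.4) -> (-10.4, 24)

(-10.4, 24)


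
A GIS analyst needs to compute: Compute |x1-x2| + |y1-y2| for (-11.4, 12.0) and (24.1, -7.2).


|(-11.4)-24.1| + |12-(-7.2)| = 35.5 + 19.2 = 54.7

54.7


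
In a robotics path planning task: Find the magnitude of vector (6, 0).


|u| = sqrt(6^2 + 0^2) = sqrt(36) = 6

6


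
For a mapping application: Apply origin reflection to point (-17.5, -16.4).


Reflection over origin: (x,y) -> (-x,-y)
(-17.5, -16.4) -> (17.5, 16.4)

(17.5, 16.4)


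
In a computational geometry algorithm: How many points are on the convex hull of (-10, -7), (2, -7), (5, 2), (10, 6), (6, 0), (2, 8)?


Convex hull vertices (CCW): (-10, -7), (2, -7), (10, 6), (2, 8)
Count = 4

4


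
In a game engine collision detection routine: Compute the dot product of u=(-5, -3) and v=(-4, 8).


u . v = u_x*v_x + u_y*v_y = (-5)*(-4) + (-3)*8
= 20 + (-24) = -4

-4


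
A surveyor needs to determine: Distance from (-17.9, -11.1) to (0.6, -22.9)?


dx=18.5, dy=-11.8
d^2 = 18.5^2 + (-11.8)^2 = 481.49
d = sqrt(481.49) = 21.9429

21.9429


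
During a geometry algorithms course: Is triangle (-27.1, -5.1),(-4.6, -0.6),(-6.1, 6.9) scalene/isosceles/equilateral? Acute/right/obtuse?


Side lengths squared: AB^2=526.5, BC^2=58.5, CA^2=585
Sorted: [58.5, 526.5, 585]
By sides: Scalene, By angles: Right

Scalene, Right


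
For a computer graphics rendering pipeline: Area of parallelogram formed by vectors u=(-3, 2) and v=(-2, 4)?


|u x v| = |(-3)*4 - 2*(-2)|
= |(-12) - (-4)| = 8

8


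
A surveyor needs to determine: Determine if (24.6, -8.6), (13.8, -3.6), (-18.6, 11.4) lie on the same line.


Cross product: (13.8-24.6)*(11.4-(-8.6)) - ((-3.6)-(-8.6))*((-18.6)-24.6)
= 0

Yes, collinear


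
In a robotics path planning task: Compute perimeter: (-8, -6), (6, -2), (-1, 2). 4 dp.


Sides: (-8, -6)->(6, -2): sqrt(212) = 14.56022, (6, -2)->(-1, 2): sqrt(65) = 8.062258, (-1, 2)->(-8, -6): sqrt(113) = 10.630146
Sum = 33.252624
Perimeter = 33.2526

33.2526


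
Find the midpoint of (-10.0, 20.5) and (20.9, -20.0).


M = (((-10)+20.9)/2, (20.5+(-20))/2)
= (5.45, 0.25)

(5.45, 0.25)


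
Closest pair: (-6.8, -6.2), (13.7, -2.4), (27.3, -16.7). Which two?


d(P0,P1) = 20.8492, d(P0,P2) = 35.68, d(P1,P2) = 19.7345
Closest: P1 and P2

Closest pair: (13.7, -2.4) and (27.3, -16.7), distance = 19.7345


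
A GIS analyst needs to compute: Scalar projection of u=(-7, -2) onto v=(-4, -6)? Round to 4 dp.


u.v = 40, |v| = sqrt(52) = 7.2111
Scalar projection = u.v / |v| = 40 / sqrt(52) = 5.547

5.547


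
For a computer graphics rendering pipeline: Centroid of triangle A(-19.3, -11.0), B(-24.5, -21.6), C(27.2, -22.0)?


Centroid = ((x_A+x_B+x_C)/3, (y_A+y_B+y_C)/3)
= (((-19.3)+(-24.5)+27.2)/3, ((-11)+(-21.6)+(-22))/3)
= (-5.5333, -18.2)

(-5.5333, -18.2)


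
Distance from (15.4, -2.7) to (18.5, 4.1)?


dx=3.1, dy=6.8
d^2 = 3.1^2 + 6.8^2 = 55.85
d = sqrt(55.85) = 7.4733

7.4733


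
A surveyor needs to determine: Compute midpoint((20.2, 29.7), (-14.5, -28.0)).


M = ((20.2+(-14.5))/2, (29.7+(-28))/2)
= (2.85, 0.85)

(2.85, 0.85)


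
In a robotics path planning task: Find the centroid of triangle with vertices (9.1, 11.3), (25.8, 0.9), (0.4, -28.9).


Centroid = ((x_A+x_B+x_C)/3, (y_A+y_B+y_C)/3)
= ((9.1+25.8+0.4)/3, (11.3+0.9+(-28.9))/3)
= (11.7667, -5.5667)

(11.7667, -5.5667)


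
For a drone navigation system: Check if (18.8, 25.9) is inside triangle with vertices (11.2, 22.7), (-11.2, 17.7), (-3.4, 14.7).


Cross products: AB x AP = -33.68, BC x BP = 153.96, CA x CP = -14.08
All same sign? no

No, outside


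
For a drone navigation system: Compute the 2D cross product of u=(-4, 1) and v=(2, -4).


u x v = u_x*v_y - u_y*v_x = (-4)*(-4) - 1*2
= 16 - 2 = 14

14


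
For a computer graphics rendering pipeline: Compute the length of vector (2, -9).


|u| = sqrt(2^2 + (-9)^2) = sqrt(85) = 9.2195

9.2195


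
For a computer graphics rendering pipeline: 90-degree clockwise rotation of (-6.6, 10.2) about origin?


90° CW: (x,y) -> (y, -x)
(-6.6,10.2) -> (10.2, 6.6)

(10.2, 6.6)


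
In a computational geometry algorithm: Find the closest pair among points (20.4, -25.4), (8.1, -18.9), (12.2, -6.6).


d(P0,P1) = 13.9119, d(P0,P2) = 20.5105, d(P1,P2) = 12.9653
Closest: P1 and P2

Closest pair: (8.1, -18.9) and (12.2, -6.6), distance = 12.9653


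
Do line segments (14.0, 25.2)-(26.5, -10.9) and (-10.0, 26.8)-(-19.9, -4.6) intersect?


Cross products: d1=769.44, d2=1519.33, d3=-846.4, d4=-1596.29
d1*d2 < 0 and d3*d4 < 0? no

No, they don't intersect


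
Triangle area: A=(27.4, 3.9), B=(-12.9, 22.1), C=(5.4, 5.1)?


Area = |x_A(y_B-y_C) + x_B(y_C-y_A) + x_C(y_A-y_B)|/2
= |465.8 + (-15.48) + (-98.28)|/2
= 352.04/2 = 176.02

176.02


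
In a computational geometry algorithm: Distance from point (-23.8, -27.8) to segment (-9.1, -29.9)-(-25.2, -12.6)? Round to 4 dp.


Project P onto AB: t = 0.4888 (clamped to [0,1])
Closest point on segment: (-16.9698, -21.4436)
Distance: 9.3303

9.3303


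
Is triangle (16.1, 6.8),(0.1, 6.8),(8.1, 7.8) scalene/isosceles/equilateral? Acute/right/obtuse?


Side lengths squared: AB^2=256, BC^2=65, CA^2=65
Sorted: [65, 65, 256]
By sides: Isosceles, By angles: Obtuse

Isosceles, Obtuse


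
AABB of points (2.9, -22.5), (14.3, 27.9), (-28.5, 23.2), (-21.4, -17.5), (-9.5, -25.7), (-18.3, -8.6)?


x range: [-28.5, 14.3]
y range: [-25.7, 27.9]
Bounding box: (-28.5,-25.7) to (14.3,27.9)

(-28.5,-25.7) to (14.3,27.9)


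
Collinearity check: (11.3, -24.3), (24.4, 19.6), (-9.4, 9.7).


Cross product: (24.4-11.3)*(9.7-(-24.3)) - (19.6-(-24.3))*((-9.4)-11.3)
= 1354.13

No, not collinear


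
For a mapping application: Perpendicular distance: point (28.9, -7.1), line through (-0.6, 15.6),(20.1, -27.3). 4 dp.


|cross product| = 795.66
|line direction| = sqrt(2268.9) = 47.633
Distance = 795.66/sqrt(2268.9) = 16.704

16.704


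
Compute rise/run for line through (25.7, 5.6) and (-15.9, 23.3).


slope = (y2-y1)/(x2-x1) = (23.3-5.6)/((-15.9)-25.7) = 17.7/(-41.6) = -0.4255

-0.4255


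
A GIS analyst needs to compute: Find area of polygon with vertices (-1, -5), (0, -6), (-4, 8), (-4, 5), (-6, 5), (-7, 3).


Shoelace sum: ((-1)*(-6) - 0*(-5)) + (0*8 - (-4)*(-6)) + ((-4)*5 - (-4)*8) + ((-4)*5 - (-6)*5) + ((-6)*3 - (-7)*5) + ((-7)*(-5) - (-1)*3)
= 59
Area = |59|/2 = 29.5

29.5


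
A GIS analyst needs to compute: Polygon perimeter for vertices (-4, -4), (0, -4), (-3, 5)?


Sides: (-4, -4)->(0, -4): sqrt(16) = 4, (0, -4)->(-3, 5): sqrt(90) = 9.486833, (-3, 5)->(-4, -4): sqrt(82) = 9.055385
Sum = 22.542218
Perimeter = 22.5422

22.5422


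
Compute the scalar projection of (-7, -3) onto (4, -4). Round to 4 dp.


u.v = -16, |v| = sqrt(32) = 5.6569
Scalar projection = u.v / |v| = -16 / sqrt(32) = -2.8284

-2.8284


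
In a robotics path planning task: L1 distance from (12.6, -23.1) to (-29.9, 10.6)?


|12.6-(-29.9)| + |(-23.1)-10.6| = 42.5 + 33.7 = 76.2

76.2


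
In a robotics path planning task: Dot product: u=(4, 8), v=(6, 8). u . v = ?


u . v = u_x*v_x + u_y*v_y = 4*6 + 8*8
= 24 + 64 = 88

88


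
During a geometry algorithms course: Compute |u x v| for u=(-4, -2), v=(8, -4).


|u x v| = |(-4)*(-4) - (-2)*8|
= |16 - (-16)| = 32

32


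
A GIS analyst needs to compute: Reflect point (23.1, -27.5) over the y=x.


Reflection over y=x: (x,y) -> (y,x)
(23.1, -27.5) -> (-27.5, 23.1)

(-27.5, 23.1)


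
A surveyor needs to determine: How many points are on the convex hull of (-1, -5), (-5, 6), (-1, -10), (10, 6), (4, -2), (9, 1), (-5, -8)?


Convex hull vertices (CCW): (-5, -8), (-1, -10), (9, 1), (10, 6), (-5, 6)
Count = 5

5


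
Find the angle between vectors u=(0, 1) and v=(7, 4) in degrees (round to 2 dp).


u.v = 4, |u| = sqrt(1) = 1, |v| = sqrt(65) = 8.0623
cos(theta) = u.v/(|u||v|) = 4/sqrt(65) = 0.496139
theta = acos(0.496139) = 60.26 degrees

60.26 degrees


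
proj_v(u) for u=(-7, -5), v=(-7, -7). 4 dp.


u.v = 84, |v| = sqrt(98) = 9.8995
Scalar projection = u.v / |v| = 84 / sqrt(98) = 8.4853

8.4853


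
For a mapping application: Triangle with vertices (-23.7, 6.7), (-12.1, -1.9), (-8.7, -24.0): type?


Side lengths squared: AB^2=208.52, BC^2=499.97, CA^2=1167.49
Sorted: [208.52, 499.97, 1167.49]
By sides: Scalene, By angles: Obtuse

Scalene, Obtuse


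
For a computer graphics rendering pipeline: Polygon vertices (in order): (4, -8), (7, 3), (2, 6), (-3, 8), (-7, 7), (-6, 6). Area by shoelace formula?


Shoelace sum: (4*3 - 7*(-8)) + (7*6 - 2*3) + (2*8 - (-3)*6) + ((-3)*7 - (-7)*8) + ((-7)*6 - (-6)*7) + ((-6)*(-8) - 4*6)
= 197
Area = |197|/2 = 98.5

98.5


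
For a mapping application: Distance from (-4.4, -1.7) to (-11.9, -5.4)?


dx=-7.5, dy=-3.7
d^2 = (-7.5)^2 + (-3.7)^2 = 69.94
d = sqrt(69.94) = 8.363

8.363


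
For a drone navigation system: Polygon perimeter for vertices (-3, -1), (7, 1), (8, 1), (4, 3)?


Sides: (-3, -1)->(7, 1): sqrt(104) = 10.198039, (7, 1)->(8, 1): sqrt(1) = 1, (8, 1)->(4, 3): sqrt(20) = 4.472136, (4, 3)->(-3, -1): sqrt(65) = 8.062258
Sum = 23.732433
Perimeter = 23.7324

23.7324


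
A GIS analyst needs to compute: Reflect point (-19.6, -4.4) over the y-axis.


Reflection over y-axis: (x,y) -> (-x,y)
(-19.6, -4.4) -> (19.6, -4.4)

(19.6, -4.4)


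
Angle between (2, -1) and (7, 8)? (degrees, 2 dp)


u.v = 6, |u| = sqrt(5) = 2.2361, |v| = sqrt(113) = 10.6301
cos(theta) = u.v/(|u||v|) = 6/sqrt(565) = 0.252422
theta = acos(0.252422) = 75.38 degrees

75.38 degrees


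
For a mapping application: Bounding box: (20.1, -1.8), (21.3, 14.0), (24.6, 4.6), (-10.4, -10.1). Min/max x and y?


x range: [-10.4, 24.6]
y range: [-10.1, 14]
Bounding box: (-10.4,-10.1) to (24.6,14)

(-10.4,-10.1) to (24.6,14)


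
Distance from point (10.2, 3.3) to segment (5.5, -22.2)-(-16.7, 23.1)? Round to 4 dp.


Project P onto AB: t = 0.4129 (clamped to [0,1])
Closest point on segment: (-3.6665, -3.4955)
Distance: 15.4421

15.4421


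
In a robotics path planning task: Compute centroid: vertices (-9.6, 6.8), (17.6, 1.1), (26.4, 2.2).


Centroid = ((x_A+x_B+x_C)/3, (y_A+y_B+y_C)/3)
= (((-9.6)+17.6+26.4)/3, (6.8+1.1+2.2)/3)
= (11.4667, 3.3667)

(11.4667, 3.3667)


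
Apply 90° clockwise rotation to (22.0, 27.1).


90° CW: (x,y) -> (y, -x)
(22,27.1) -> (27.1, -22)

(27.1, -22)


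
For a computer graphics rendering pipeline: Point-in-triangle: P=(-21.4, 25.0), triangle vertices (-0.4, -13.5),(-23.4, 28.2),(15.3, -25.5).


Cross products: AB x AP = -9.8, BC x BP = -16.44, CA x CP = -352.45
All same sign? yes

Yes, inside


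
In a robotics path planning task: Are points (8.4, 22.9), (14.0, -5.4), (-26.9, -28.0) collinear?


Cross product: (14-8.4)*((-28)-22.9) - ((-5.4)-22.9)*((-26.9)-8.4)
= -1284.03

No, not collinear


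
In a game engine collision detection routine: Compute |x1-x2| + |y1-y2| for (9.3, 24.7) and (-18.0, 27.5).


|9.3-(-18)| + |24.7-27.5| = 27.3 + 2.8 = 30.1

30.1


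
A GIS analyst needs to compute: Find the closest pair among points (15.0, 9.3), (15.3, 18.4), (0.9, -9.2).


d(P0,P1) = 9.1049, d(P0,P2) = 23.2607, d(P1,P2) = 31.1307
Closest: P0 and P1

Closest pair: (15.0, 9.3) and (15.3, 18.4), distance = 9.1049


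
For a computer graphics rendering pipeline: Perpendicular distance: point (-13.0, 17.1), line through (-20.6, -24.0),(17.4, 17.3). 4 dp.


|cross product| = 1247.92
|line direction| = sqrt(3149.69) = 56.1221
Distance = 1247.92/sqrt(3149.69) = 22.2358

22.2358


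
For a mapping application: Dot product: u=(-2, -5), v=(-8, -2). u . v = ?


u . v = u_x*v_x + u_y*v_y = (-2)*(-8) + (-5)*(-2)
= 16 + 10 = 26

26


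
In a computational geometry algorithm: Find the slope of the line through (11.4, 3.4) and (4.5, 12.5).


slope = (y2-y1)/(x2-x1) = (12.5-3.4)/(4.5-11.4) = 9.1/(-6.9) = -1.3188

-1.3188


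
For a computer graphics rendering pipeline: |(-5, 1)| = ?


|u| = sqrt((-5)^2 + 1^2) = sqrt(26) = 5.099

5.099


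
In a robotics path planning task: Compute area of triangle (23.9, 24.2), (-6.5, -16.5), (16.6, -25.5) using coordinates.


Area = |x_A(y_B-y_C) + x_B(y_C-y_A) + x_C(y_A-y_B)|/2
= |215.1 + 323.05 + 675.62|/2
= 1213.77/2 = 606.885

606.885


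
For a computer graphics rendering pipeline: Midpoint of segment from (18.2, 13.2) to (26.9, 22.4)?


M = ((18.2+26.9)/2, (13.2+22.4)/2)
= (22.55, 17.8)

(22.55, 17.8)


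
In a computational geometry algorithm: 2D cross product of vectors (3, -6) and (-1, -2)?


u x v = u_x*v_y - u_y*v_x = 3*(-2) - (-6)*(-1)
= (-6) - 6 = -12

-12


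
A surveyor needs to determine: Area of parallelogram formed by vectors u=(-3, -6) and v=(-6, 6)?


|u x v| = |(-3)*6 - (-6)*(-6)|
= |(-18) - 36| = 54

54


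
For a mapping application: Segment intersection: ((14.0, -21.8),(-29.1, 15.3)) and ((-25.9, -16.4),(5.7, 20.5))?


Cross products: d1=-1642.95, d2=1119.8, d3=1247.55, d4=-1515.2
d1*d2 < 0 and d3*d4 < 0? yes

Yes, they intersect


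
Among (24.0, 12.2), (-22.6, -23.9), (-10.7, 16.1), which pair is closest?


d(P0,P1) = 58.9472, d(P0,P2) = 34.9185, d(P1,P2) = 41.7326
Closest: P0 and P2

Closest pair: (24.0, 12.2) and (-10.7, 16.1), distance = 34.9185


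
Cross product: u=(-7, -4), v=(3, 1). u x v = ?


u x v = u_x*v_y - u_y*v_x = (-7)*1 - (-4)*3
= (-7) - (-12) = 5

5


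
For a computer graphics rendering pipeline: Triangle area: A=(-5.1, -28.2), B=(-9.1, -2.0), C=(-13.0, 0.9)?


Area = |x_A(y_B-y_C) + x_B(y_C-y_A) + x_C(y_A-y_B)|/2
= |14.79 + (-264.81) + 340.6|/2
= 90.58/2 = 45.29

45.29


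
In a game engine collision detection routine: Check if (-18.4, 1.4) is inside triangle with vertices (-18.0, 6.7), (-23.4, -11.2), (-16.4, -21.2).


Cross products: AB x AP = 21.46, BC x BP = 138.2, CA x CP = 19.64
All same sign? yes

Yes, inside


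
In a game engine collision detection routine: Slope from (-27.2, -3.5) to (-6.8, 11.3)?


slope = (y2-y1)/(x2-x1) = (11.3-(-3.5))/((-6.8)-(-27.2)) = 14.8/20.4 = 0.7255

0.7255


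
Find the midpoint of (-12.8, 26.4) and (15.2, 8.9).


M = (((-12.8)+15.2)/2, (26.4+8.9)/2)
= (1.2, 17.65)

(1.2, 17.65)


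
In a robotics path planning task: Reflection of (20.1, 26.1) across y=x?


Reflection over y=x: (x,y) -> (y,x)
(20.1, 26.1) -> (26.1, 20.1)

(26.1, 20.1)


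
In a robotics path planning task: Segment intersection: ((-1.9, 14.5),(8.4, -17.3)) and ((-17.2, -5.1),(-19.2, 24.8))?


Cross products: d1=-496.67, d2=-741.04, d3=-688.42, d4=-444.05
d1*d2 < 0 and d3*d4 < 0? no

No, they don't intersect


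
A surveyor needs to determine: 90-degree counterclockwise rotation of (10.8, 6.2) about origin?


90° CCW: (x,y) -> (-y, x)
(10.8,6.2) -> (-6.2, 10.8)

(-6.2, 10.8)


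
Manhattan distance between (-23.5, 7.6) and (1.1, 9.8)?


|(-23.5)-1.1| + |7.6-9.8| = 24.6 + 2.2 = 26.8

26.8


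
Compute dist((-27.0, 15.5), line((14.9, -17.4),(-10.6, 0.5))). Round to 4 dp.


|cross product| = 88.94
|line direction| = sqrt(970.66) = 31.1554
Distance = 88.94/sqrt(970.66) = 2.8547

2.8547


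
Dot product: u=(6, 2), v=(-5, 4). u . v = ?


u . v = u_x*v_x + u_y*v_y = 6*(-5) + 2*4
= (-30) + 8 = -22

-22


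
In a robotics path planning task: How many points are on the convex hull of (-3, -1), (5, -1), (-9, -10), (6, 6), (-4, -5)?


Convex hull vertices (CCW): (-9, -10), (5, -1), (6, 6), (-3, -1)
Count = 4

4


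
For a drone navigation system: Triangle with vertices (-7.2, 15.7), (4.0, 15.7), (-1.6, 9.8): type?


Side lengths squared: AB^2=125.44, BC^2=66.17, CA^2=66.17
Sorted: [66.17, 66.17, 125.44]
By sides: Isosceles, By angles: Acute

Isosceles, Acute


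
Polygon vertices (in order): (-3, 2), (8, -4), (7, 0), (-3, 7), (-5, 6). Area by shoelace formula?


Shoelace sum: ((-3)*(-4) - 8*2) + (8*0 - 7*(-4)) + (7*7 - (-3)*0) + ((-3)*6 - (-5)*7) + ((-5)*2 - (-3)*6)
= 98
Area = |98|/2 = 49

49


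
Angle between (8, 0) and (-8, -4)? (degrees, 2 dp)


u.v = -64, |u| = sqrt(64) = 8, |v| = sqrt(80) = 8.9443
cos(theta) = u.v/(|u||v|) = -64/sqrt(5120) = -0.894427
theta = acos(-0.894427) = 153.43 degrees

153.43 degrees


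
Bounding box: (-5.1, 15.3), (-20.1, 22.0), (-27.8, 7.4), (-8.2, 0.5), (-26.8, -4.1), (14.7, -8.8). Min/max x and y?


x range: [-27.8, 14.7]
y range: [-8.8, 22]
Bounding box: (-27.8,-8.8) to (14.7,22)

(-27.8,-8.8) to (14.7,22)


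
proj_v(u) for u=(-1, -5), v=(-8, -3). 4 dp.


u.v = 23, |v| = sqrt(73) = 8.544
Scalar projection = u.v / |v| = 23 / sqrt(73) = 2.6919

2.6919


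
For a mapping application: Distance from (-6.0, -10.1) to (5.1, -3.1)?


dx=11.1, dy=7
d^2 = 11.1^2 + 7^2 = 172.21
d = sqrt(172.21) = 13.1229

13.1229


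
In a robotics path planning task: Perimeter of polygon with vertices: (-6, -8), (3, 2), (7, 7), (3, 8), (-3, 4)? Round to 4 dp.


Sides: (-6, -8)->(3, 2): sqrt(181) = 13.453624, (3, 2)->(7, 7): sqrt(41) = 6.403124, (7, 7)->(3, 8): sqrt(17) = 4.123106, (3, 8)->(-3, 4): sqrt(52) = 7.211103, (-3, 4)->(-6, -8): sqrt(153) = 12.369317
Sum = 43.560274
Perimeter = 43.5603

43.5603


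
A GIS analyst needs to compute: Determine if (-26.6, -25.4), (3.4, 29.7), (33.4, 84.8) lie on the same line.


Cross product: (3.4-(-26.6))*(84.8-(-25.4)) - (29.7-(-25.4))*(33.4-(-26.6))
= 0

Yes, collinear


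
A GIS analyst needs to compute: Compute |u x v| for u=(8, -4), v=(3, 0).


|u x v| = |8*0 - (-4)*3|
= |0 - (-12)| = 12

12


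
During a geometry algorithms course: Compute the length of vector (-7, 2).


|u| = sqrt((-7)^2 + 2^2) = sqrt(53) = 7.2801

7.2801


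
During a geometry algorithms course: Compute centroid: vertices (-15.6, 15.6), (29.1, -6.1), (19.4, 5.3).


Centroid = ((x_A+x_B+x_C)/3, (y_A+y_B+y_C)/3)
= (((-15.6)+29.1+19.4)/3, (15.6+(-6.1)+5.3)/3)
= (10.9667, 4.9333)

(10.9667, 4.9333)


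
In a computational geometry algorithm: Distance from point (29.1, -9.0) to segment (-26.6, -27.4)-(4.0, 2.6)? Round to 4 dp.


Project P onto AB: t = 1 (clamped to [0,1])
Closest point on segment: (4, 2.6)
Distance: 27.6509

27.6509


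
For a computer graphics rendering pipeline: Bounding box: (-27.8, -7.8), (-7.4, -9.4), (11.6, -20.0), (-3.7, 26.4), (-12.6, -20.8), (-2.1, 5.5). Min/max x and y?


x range: [-27.8, 11.6]
y range: [-20.8, 26.4]
Bounding box: (-27.8,-20.8) to (11.6,26.4)

(-27.8,-20.8) to (11.6,26.4)


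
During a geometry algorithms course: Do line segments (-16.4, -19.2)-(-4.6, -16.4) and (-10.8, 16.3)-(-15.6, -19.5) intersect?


Cross products: d1=-30.08, d2=378.92, d3=403.22, d4=-5.78
d1*d2 < 0 and d3*d4 < 0? yes

Yes, they intersect


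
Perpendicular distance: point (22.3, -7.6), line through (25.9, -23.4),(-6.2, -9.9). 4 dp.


|cross product| = 458.58
|line direction| = sqrt(1212.66) = 34.8233
Distance = 458.58/sqrt(1212.66) = 13.1688

13.1688


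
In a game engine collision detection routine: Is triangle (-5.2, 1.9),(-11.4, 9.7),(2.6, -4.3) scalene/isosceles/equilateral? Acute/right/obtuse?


Side lengths squared: AB^2=99.28, BC^2=392, CA^2=99.28
Sorted: [99.28, 99.28, 392]
By sides: Isosceles, By angles: Obtuse

Isosceles, Obtuse


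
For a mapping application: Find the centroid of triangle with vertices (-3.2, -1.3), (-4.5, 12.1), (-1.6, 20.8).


Centroid = ((x_A+x_B+x_C)/3, (y_A+y_B+y_C)/3)
= (((-3.2)+(-4.5)+(-1.6))/3, ((-1.3)+12.1+20.8)/3)
= (-3.1, 10.5333)

(-3.1, 10.5333)
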